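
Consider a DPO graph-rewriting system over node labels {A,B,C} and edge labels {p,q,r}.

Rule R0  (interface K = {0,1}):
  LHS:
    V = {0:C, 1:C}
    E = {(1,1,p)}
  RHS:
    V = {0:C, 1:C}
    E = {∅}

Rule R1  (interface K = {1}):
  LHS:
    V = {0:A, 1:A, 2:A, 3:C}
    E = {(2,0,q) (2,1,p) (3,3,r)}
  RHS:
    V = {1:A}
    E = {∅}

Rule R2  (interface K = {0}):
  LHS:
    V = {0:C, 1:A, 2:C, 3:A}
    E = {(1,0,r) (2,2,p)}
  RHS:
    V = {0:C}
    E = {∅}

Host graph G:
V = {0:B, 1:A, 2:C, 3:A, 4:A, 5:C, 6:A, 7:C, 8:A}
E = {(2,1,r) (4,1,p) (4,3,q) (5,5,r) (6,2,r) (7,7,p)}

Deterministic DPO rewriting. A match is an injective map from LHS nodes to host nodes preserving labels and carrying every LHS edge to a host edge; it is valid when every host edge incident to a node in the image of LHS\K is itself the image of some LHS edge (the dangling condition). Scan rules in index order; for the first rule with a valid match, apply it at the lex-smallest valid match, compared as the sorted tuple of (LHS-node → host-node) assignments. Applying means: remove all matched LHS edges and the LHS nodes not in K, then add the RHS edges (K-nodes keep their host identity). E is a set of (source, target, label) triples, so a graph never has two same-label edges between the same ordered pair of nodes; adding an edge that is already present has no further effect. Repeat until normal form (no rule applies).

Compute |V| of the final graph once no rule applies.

initial: |V|=9 |E|=6  E = 2-r->1 4-p->1 4-q->3 5-r->5 6-r->2 7-p->7
step 1: apply R0 at {0↦2, 1↦7}  → |V|=9 |E|=5  E = 2-r->1 4-p->1 4-q->3 5-r->5 6-r->2
step 2: apply R1 at {0↦3, 1↦1, 2↦4, 3↦5}  → |V|=6 |E|=2  E = 2-r->1 6-r->2
final graph: no rule applies after step 2
NF nodes: {0:B, 1:A, 2:C, 6:A, 7:C, 8:A}

Answer: 6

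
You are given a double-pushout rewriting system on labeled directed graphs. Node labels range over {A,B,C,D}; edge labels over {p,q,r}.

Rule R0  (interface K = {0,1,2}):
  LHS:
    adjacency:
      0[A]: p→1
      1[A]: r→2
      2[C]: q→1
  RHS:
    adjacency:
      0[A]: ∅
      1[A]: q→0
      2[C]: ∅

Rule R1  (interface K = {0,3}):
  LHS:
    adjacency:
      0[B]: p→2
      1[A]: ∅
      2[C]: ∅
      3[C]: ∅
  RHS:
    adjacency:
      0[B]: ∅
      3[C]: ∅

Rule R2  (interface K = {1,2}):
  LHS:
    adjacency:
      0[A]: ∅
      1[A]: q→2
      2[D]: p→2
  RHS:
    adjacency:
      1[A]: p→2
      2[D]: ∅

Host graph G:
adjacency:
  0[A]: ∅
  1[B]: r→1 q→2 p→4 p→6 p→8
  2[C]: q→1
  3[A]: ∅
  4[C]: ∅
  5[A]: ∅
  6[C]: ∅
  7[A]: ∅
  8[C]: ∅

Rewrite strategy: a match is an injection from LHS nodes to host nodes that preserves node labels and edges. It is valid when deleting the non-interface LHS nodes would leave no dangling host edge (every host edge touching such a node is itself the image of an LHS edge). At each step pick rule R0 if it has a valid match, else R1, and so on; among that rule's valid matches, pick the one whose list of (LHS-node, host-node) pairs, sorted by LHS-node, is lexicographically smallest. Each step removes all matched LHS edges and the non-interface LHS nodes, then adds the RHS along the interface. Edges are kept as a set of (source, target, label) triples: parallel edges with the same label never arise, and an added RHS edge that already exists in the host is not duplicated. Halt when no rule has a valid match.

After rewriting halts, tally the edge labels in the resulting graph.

initial: |V|=9 |E|=6  E = 1-r->1 1-q->2 1-p->4 1-p->6 1-p->8 2-q->1
step 1: apply R1 at {0↦1, 1↦0, 2↦4, 3↦2}  → |V|=7 |E|=5  E = 1-r->1 1-q->2 1-p->6 1-p->8 2-q->1
step 2: apply R1 at {0↦1, 1↦3, 2↦6, 3↦2}  → |V|=5 |E|=4  E = 1-r->1 1-q->2 1-p->8 2-q->1
step 3: apply R1 at {0↦1, 1↦5, 2↦8, 3↦2}  → |V|=3 |E|=3  E = 1-r->1 1-q->2 2-q->1
final graph: no rule applies after step 3
NF edges: [(1, 1, 'r'), (1, 2, 'q'), (2, 1, 'q')]

Answer: q:2 r:1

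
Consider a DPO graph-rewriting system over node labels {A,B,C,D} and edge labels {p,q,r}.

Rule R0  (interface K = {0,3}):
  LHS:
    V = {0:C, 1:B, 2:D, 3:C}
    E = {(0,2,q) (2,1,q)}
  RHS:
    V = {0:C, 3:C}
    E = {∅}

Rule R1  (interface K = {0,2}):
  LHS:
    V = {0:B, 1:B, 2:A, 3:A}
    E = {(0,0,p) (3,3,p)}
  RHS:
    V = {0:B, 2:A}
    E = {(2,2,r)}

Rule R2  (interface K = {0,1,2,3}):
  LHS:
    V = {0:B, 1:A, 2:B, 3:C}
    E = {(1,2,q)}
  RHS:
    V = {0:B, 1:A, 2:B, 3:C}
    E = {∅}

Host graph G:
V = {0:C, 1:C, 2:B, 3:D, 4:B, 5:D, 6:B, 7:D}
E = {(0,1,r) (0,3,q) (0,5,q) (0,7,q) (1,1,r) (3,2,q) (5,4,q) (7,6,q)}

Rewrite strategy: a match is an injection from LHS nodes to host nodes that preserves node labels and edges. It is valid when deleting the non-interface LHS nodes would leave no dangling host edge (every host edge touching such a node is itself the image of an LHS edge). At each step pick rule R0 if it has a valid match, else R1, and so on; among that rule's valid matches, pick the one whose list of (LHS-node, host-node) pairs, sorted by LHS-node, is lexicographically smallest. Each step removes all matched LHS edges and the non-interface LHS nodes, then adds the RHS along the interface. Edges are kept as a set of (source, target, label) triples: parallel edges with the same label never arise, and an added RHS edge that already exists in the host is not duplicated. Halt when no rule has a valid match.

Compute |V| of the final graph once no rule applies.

initial: |V|=8 |E|=8  E = 0-r->1 0-q->3 0-q->5 0-q->7 1-r->1 3-q->2 5-q->4 7-q->6
step 1: apply R0 at {0↦0, 1↦2, 2↦3, 3↦1}  → |V|=6 |E|=6  E = 0-r->1 0-q->5 0-q->7 1-r->1 5-q->4 7-q->6
step 2: apply R0 at {0↦0, 1↦4, 2↦5, 3↦1}  → |V|=4 |E|=4  E = 0-r->1 0-q->7 1-r->1 7-q->6
step 3: apply R0 at {0↦0, 1↦6, 2↦7, 3↦1}  → |V|=2 |E|=2  E = 0-r->1 1-r->1
halt: no rule applies after step 3
NF nodes: {0:C, 1:C}

Answer: 2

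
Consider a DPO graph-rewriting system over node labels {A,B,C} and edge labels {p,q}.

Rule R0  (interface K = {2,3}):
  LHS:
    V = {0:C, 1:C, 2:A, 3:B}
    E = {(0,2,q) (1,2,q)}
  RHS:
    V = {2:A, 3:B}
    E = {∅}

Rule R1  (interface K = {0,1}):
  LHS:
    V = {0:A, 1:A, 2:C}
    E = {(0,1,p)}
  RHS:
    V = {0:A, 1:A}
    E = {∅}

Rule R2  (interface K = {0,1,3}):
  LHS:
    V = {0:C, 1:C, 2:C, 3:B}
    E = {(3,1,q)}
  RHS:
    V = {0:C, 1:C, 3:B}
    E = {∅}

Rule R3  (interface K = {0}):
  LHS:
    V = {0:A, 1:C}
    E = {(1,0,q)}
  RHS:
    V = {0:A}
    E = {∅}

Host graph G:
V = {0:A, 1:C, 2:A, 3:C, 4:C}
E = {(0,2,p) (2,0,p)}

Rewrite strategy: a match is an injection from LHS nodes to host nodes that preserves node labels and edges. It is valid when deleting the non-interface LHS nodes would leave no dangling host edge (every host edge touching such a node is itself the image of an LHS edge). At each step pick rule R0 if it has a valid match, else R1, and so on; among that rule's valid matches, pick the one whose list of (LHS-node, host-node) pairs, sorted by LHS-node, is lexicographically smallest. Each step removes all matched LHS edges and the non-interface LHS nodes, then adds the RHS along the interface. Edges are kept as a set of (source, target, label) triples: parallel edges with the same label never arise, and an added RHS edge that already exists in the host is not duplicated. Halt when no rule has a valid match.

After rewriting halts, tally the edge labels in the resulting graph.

Answer: (no edges)

Rewrite trace:
initial: |V|=5 |E|=2  E = 0-p->2 2-p->0
step 1: apply R1 at {0↦0, 1↦2, 2↦1}  → |V|=4 |E|=1  E = 2-p->0
step 2: apply R1 at {0↦2, 1↦0, 2↦3}  → |V|=3 |E|=0  E = ∅
final graph: no rule applies after step 2
NF edges: []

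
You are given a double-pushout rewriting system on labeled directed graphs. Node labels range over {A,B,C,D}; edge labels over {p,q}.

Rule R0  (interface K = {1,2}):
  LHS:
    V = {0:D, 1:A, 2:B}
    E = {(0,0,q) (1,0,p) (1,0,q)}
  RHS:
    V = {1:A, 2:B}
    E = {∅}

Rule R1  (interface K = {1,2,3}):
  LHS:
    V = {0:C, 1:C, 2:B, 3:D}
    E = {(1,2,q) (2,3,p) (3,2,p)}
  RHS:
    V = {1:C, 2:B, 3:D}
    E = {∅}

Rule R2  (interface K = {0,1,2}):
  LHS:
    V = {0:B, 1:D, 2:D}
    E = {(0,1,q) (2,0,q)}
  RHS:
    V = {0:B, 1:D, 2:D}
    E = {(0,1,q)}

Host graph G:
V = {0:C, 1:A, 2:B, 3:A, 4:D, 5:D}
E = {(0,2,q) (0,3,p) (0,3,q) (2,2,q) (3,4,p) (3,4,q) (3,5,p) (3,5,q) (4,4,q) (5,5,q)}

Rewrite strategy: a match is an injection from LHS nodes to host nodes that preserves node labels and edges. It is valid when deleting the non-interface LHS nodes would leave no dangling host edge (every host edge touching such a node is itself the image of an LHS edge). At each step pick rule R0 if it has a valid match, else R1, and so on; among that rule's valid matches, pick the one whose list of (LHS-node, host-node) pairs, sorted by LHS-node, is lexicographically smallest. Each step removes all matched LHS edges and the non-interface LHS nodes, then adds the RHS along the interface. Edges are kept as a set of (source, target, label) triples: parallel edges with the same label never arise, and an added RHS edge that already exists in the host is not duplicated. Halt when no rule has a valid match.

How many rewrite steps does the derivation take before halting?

initial: |V|=6 |E|=10  E = 0-q->2 0-p->3 0-q->3 2-q->2 3-p->4 3-q->4 3-p->5 3-q->5 4-q->4 5-q->5
step 1: apply R0 at {0↦4, 1↦3, 2↦2}  → |V|=5 |E|=7  E = 0-q->2 0-p->3 0-q->3 2-q->2 3-p->5 3-q->5 5-q->5
step 2: apply R0 at {0↦5, 1↦3, 2↦2}  → |V|=4 |E|=4  E = 0-q->2 0-p->3 0-q->3 2-q->2
halt: no rule applies after step 2

Answer: 2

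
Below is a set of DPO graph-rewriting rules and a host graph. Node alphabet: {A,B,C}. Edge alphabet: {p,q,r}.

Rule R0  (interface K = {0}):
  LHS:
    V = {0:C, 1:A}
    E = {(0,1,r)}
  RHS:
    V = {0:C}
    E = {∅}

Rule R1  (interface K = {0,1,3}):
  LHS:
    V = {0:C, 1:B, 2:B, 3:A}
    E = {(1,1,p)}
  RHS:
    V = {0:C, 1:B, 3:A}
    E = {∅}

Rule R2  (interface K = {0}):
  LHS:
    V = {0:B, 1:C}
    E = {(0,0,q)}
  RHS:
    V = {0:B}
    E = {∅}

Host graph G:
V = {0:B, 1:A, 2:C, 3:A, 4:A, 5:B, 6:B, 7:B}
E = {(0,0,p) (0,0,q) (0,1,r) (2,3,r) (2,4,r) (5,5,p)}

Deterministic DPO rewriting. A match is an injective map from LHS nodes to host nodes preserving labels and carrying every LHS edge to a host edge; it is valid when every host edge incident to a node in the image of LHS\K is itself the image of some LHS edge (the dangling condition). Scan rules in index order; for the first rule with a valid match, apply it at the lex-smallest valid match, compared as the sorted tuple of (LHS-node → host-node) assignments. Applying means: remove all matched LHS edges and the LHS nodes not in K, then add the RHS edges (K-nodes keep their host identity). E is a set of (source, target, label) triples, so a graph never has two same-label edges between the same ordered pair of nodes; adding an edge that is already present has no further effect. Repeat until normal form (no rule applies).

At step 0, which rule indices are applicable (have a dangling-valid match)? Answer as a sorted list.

Answer: [R0,R1]

Steps:
R0: 2 valid matches — {0↦2, 1↦3}, {0↦2, 1↦4}
R1: 12 valid matches — {0↦2, 1↦0, 2↦6, 3↦1}, {0↦2, 1↦0, 2↦6, 3↦3}, {0↦2, 1↦0, 2↦6, 3↦4} (+9 more)
R2: no valid match — 1 raw match, all fail dangling condition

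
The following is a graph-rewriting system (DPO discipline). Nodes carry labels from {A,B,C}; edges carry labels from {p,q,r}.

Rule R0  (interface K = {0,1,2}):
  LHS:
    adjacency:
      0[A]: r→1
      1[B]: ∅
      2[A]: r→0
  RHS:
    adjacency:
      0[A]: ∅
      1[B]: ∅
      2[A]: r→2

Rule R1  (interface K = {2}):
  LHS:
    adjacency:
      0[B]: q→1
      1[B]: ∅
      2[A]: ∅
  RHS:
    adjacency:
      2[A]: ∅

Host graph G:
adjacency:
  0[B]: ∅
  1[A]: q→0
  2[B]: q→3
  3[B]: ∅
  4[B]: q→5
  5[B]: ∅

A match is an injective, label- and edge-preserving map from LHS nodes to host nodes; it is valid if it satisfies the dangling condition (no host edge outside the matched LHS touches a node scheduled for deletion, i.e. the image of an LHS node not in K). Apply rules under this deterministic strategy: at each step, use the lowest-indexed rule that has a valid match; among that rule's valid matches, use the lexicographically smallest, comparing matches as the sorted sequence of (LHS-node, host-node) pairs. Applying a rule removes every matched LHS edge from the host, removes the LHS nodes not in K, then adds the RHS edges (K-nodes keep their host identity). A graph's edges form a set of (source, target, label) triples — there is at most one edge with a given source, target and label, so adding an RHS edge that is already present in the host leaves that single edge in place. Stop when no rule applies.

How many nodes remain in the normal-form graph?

start.  V:6 E:3  edges: 1-q->0 2-q->3 4-q->5
1. fire R1 via {0↦2, 1↦3, 2↦1}  →  V:4 E:2  edges: 1-q->0 4-q->5
2. fire R1 via {0↦4, 1↦5, 2↦1}  →  V:2 E:1  edges: 1-q->0
final graph: no rule applies after step 2
NF nodes: {0:B, 1:A}

Answer: 2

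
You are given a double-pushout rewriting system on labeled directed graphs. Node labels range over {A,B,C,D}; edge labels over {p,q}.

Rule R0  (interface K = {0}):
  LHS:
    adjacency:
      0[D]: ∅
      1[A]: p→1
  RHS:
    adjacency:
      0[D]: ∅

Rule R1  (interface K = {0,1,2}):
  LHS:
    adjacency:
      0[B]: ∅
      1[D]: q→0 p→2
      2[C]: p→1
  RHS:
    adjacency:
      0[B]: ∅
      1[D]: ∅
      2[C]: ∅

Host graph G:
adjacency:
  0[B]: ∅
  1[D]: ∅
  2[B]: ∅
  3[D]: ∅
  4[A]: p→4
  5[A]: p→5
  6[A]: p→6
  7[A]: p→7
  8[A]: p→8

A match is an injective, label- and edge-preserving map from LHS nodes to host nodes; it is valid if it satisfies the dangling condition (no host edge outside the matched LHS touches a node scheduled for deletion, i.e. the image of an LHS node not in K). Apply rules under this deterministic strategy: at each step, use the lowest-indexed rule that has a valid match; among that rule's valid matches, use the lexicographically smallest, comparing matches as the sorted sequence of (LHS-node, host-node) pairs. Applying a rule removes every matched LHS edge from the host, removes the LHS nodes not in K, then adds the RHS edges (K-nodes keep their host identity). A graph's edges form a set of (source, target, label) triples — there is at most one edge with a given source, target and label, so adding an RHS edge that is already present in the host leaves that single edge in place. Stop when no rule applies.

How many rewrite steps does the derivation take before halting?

[0] host  ⇒  9 nodes, 5 edges  {4-p->4 5-p->5 6-p->6 7-p->7 8-p->8}
[1] R0 @ {0↦1, 1↦4}  ⇒  8 nodes, 4 edges  {5-p->5 6-p->6 7-p->7 8-p->8}
[2] R0 @ {0↦1, 1↦5}  ⇒  7 nodes, 3 edges  {6-p->6 7-p->7 8-p->8}
[3] R0 @ {0↦1, 1↦6}  ⇒  6 nodes, 2 edges  {7-p->7 8-p->8}
[4] R0 @ {0↦1, 1↦7}  ⇒  5 nodes, 1 edges  {8-p->8}
[5] R0 @ {0↦1, 1↦8}  ⇒  4 nodes, 0 edges  {∅}
halt: no rule applies after step 5

Answer: 5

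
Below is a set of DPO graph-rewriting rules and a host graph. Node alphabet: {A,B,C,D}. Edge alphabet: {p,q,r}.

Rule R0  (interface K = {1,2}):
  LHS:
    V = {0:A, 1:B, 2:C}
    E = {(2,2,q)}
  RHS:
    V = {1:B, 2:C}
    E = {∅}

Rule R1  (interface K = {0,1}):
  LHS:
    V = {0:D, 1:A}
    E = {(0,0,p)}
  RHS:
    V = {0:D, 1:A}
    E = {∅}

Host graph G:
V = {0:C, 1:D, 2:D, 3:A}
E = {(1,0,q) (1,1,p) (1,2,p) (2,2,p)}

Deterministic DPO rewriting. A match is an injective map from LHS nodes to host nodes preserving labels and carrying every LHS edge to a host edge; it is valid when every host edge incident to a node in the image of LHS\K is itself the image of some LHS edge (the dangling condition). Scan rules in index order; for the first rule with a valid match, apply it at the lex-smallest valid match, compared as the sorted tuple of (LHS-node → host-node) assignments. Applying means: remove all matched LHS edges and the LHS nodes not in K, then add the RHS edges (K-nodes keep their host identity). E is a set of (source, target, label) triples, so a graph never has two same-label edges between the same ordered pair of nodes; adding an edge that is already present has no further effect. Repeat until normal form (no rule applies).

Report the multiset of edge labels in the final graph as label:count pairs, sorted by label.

[0] host  ⇒  4 nodes, 4 edges  {1-q->0 1-p->1 1-p->2 2-p->2}
[1] R1 @ {0↦1, 1↦3}  ⇒  4 nodes, 3 edges  {1-q->0 1-p->2 2-p->2}
[2] R1 @ {0↦2, 1↦3}  ⇒  4 nodes, 2 edges  {1-q->0 1-p->2}
halt: no rule applies after step 2
NF edges: [(1, 0, 'q'), (1, 2, 'p')]

Answer: p:1 q:1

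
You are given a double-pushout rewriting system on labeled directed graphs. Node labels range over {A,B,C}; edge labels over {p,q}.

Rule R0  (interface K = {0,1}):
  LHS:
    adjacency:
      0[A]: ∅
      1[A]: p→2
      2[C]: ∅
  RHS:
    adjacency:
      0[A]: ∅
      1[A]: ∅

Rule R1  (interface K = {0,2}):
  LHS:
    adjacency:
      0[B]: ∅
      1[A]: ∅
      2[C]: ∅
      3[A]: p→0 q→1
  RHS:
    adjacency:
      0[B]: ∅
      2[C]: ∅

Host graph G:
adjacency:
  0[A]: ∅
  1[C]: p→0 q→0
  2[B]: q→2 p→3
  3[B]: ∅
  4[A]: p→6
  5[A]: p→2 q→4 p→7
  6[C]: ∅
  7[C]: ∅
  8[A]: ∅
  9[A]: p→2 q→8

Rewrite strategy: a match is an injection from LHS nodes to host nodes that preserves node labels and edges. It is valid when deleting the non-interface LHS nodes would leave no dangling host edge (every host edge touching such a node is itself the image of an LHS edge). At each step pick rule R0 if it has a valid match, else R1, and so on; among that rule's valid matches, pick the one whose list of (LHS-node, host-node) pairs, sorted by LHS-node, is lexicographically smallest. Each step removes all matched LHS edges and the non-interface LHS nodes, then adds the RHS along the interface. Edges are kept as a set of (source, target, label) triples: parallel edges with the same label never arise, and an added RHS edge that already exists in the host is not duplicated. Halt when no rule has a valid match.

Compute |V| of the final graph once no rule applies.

Answer: 4

Steps:
[0] host  ⇒  10 nodes, 10 edges  {1-p->0 1-q->0 2-q->2 2-p->3 4-p->6 5-p->2 5-q->4 5-p->7 9-p->2 9-q->8}
[1] R0 @ {0↦0, 1↦4, 2↦6}  ⇒  9 nodes, 9 edges  {1-p->0 1-q->0 2-q->2 2-p->3 5-p->2 5-q->4 5-p->7 9-p->2 9-q->8}
[2] R0 @ {0↦0, 1↦5, 2↦7}  ⇒  8 nodes, 8 edges  {1-p->0 1-q->0 2-q->2 2-p->3 5-p->2 5-q->4 9-p->2 9-q->8}
[3] R1 @ {0↦2, 1↦4, 2↦1, 3↦5}  ⇒  6 nodes, 6 edges  {1-p->0 1-q->0 2-q->2 2-p->3 9-p->2 9-q->8}
[4] R1 @ {0↦2, 1↦8, 2↦1, 3↦9}  ⇒  4 nodes, 4 edges  {1-p->0 1-q->0 2-q->2 2-p->3}
normal form: no rule applies after step 4
NF nodes: {0:A, 1:C, 2:B, 3:B}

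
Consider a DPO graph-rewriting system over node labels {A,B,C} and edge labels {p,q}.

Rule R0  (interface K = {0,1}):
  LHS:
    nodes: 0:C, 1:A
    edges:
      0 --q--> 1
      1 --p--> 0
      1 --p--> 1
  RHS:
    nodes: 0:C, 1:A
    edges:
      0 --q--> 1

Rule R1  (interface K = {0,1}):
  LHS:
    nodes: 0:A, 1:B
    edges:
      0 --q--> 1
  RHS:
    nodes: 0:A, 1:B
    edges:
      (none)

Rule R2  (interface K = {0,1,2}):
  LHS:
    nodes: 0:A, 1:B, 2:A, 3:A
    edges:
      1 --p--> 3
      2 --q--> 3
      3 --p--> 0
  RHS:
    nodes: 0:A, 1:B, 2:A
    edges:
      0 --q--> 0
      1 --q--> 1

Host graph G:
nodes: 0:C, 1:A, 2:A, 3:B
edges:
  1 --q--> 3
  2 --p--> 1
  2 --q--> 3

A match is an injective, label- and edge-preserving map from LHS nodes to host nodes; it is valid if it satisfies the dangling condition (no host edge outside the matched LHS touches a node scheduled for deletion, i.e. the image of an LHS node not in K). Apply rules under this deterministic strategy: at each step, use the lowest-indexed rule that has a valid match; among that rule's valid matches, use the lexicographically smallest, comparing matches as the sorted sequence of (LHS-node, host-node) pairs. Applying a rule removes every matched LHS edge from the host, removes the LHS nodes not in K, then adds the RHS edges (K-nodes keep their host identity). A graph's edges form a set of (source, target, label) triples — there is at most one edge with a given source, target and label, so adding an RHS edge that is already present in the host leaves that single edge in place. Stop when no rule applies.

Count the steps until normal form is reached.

Answer: 2

Rewrite trace:
initial: |V|=4 |E|=3  E = 1-q->3 2-p->1 2-q->3
step 1: apply R1 at {0↦1, 1↦3}  → |V|=4 |E|=2  E = 2-p->1 2-q->3
step 2: apply R1 at {0↦2, 1↦3}  → |V|=4 |E|=1  E = 2-p->1
final graph: no rule applies after step 2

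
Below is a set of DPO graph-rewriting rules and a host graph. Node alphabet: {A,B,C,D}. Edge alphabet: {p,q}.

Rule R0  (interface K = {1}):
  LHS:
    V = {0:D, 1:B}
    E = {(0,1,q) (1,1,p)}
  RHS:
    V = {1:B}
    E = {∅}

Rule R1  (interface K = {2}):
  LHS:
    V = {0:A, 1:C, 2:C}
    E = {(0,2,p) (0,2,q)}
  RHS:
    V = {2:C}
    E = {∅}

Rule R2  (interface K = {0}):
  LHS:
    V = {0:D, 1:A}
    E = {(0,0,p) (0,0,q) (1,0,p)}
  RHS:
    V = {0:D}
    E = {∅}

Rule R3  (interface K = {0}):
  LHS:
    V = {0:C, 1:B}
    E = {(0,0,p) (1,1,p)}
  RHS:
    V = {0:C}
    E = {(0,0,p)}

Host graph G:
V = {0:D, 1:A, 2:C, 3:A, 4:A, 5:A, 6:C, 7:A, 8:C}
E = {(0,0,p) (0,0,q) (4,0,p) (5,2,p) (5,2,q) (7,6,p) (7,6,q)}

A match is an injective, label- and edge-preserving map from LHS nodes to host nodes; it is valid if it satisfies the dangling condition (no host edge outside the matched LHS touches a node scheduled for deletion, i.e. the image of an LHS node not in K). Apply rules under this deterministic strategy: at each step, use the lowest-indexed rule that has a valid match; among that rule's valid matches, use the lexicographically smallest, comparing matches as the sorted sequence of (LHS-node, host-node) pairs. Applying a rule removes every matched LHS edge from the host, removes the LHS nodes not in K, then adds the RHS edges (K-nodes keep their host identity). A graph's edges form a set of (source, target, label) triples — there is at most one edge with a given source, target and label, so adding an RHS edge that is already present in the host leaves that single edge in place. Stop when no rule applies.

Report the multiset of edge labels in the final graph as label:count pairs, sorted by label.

[0] host  ⇒  9 nodes, 7 edges  {0-p->0 0-q->0 4-p->0 5-p->2 5-q->2 7-p->6 7-q->6}
[1] R1 @ {0↦5, 1↦8, 2↦2}  ⇒  7 nodes, 5 edges  {0-p->0 0-q->0 4-p->0 7-p->6 7-q->6}
[2] R1 @ {0↦7, 1↦2, 2↦6}  ⇒  5 nodes, 3 edges  {0-p->0 0-q->0 4-p->0}
[3] R2 @ {0↦0, 1↦4}  ⇒  4 nodes, 0 edges  {∅}
final graph: no rule applies after step 3
NF edges: []

Answer: (no edges)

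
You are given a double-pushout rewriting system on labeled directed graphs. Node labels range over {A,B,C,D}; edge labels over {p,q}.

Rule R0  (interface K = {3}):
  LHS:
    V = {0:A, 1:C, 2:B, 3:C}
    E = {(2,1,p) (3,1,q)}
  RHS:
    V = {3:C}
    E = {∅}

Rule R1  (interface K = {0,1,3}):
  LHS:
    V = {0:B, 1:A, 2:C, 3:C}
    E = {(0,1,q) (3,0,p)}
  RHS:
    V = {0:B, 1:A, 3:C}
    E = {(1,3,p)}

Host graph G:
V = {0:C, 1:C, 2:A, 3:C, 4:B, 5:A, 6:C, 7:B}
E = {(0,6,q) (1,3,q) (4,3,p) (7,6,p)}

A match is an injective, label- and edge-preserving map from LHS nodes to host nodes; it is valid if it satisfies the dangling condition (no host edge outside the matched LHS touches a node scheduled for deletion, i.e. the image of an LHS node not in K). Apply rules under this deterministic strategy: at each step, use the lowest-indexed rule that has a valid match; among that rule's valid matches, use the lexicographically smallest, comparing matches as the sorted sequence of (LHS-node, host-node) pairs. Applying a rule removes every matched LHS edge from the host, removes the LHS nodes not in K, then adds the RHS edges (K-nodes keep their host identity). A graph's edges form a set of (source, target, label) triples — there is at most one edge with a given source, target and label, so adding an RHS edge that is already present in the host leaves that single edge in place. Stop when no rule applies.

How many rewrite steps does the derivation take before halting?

Answer: 2

Derivation:
initial: |V|=8 |E|=4  E = 0-q->6 1-q->3 4-p->3 7-p->6
step 1: apply R0 at {0↦2, 1↦3, 2↦4, 3↦1}  → |V|=5 |E|=2  E = 0-q->6 7-p->6
step 2: apply R0 at {0↦5, 1↦6, 2↦7, 3↦0}  → |V|=2 |E|=0  E = ∅
final graph: no rule applies after step 2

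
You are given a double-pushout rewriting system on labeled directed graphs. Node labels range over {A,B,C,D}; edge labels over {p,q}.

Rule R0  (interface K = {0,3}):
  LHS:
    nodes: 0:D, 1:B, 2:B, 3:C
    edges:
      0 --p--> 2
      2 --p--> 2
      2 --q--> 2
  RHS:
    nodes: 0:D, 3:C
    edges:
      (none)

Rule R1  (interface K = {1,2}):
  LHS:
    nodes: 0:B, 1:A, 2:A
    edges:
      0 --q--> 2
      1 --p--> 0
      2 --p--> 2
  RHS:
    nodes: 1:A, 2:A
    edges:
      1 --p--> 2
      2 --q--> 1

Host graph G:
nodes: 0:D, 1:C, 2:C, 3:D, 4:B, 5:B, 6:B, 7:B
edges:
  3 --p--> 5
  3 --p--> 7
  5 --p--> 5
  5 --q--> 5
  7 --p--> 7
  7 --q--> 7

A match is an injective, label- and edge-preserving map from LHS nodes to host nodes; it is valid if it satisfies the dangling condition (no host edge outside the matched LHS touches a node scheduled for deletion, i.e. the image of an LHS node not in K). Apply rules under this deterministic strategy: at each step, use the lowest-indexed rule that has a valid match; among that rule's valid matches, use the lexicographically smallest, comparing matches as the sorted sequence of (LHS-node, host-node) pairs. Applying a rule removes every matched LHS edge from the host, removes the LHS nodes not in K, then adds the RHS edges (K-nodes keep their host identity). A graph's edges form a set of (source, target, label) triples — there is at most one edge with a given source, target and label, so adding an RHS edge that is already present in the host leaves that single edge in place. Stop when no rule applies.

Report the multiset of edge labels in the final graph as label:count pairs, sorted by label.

Answer: (no edges)

Rewrite trace:
initial: |V|=8 |E|=6  E = 3-p->5 3-p->7 5-p->5 5-q->5 7-p->7 7-q->7
step 1: apply R0 at {0↦3, 1↦4, 2↦5, 3↦1}  → |V|=6 |E|=3  E = 3-p->7 7-p->7 7-q->7
step 2: apply R0 at {0↦3, 1↦6, 2↦7, 3↦1}  → |V|=4 |E|=0  E = ∅
normal form: no rule applies after step 2
NF edges: []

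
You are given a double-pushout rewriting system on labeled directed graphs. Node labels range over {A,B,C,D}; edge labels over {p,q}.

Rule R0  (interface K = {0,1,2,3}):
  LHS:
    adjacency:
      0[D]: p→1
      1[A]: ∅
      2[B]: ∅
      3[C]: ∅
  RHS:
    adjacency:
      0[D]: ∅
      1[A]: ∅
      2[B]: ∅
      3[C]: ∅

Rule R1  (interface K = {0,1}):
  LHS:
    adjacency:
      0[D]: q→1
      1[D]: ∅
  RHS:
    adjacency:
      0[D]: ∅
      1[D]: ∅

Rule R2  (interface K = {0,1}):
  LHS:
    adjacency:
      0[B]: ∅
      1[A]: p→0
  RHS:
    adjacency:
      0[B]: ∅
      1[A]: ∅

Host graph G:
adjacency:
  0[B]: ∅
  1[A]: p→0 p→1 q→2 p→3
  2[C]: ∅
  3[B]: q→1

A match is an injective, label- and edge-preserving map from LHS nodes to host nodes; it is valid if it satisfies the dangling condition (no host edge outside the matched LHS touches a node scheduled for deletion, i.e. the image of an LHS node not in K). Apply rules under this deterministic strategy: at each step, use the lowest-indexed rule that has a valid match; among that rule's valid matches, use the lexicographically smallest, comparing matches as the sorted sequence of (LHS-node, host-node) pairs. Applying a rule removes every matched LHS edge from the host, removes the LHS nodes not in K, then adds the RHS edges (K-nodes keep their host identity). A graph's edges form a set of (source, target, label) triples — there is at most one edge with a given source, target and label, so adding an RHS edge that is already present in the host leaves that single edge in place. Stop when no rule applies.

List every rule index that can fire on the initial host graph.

Answer: [R2]

Steps:
R0: no valid match — LHS pattern not found
R1: no valid match — LHS pattern not found
R2: 2 valid matches — {0↦0, 1↦1}, {0↦3, 1↦1}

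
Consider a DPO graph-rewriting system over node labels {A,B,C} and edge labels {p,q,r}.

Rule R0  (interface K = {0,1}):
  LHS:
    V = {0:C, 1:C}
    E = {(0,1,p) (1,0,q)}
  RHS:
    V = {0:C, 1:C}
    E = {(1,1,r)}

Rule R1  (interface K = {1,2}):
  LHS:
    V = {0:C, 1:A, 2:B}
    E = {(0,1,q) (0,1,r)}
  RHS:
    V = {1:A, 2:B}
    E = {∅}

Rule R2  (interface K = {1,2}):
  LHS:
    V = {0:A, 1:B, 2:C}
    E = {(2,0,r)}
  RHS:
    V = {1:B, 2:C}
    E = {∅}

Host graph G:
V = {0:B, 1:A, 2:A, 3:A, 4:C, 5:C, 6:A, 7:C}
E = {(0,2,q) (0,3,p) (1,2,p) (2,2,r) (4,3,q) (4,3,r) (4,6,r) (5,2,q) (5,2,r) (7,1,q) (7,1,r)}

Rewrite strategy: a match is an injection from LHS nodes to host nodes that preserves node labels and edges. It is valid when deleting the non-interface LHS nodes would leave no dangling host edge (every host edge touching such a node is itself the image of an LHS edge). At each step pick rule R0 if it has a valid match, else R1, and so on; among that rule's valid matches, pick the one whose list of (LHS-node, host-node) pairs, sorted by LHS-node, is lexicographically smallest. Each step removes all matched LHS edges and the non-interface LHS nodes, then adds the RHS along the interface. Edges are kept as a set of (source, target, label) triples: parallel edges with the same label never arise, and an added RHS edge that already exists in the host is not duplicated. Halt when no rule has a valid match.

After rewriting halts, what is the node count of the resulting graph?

start.  V:8 E:11  edges: 0-q->2 0-p->3 1-p->2 2-r->2 4-q->3 4-r->3 4-r->6 5-q->2 5-r->2 7-q->1 7-r->1
1. fire R1 via {0↦5, 1↦2, 2↦0}  →  V:7 E:9  edges: 0-q->2 0-p->3 1-p->2 2-r->2 4-q->3 4-r->3 4-r->6 7-q->1 7-r->1
2. fire R1 via {0↦7, 1↦1, 2↦0}  →  V:6 E:7  edges: 0-q->2 0-p->3 1-p->2 2-r->2 4-q->3 4-r->3 4-r->6
3. fire R2 via {0↦6, 1↦0, 2↦4}  →  V:5 E:6  edges: 0-q->2 0-p->3 1-p->2 2-r->2 4-q->3 4-r->3
4. fire R1 via {0↦4, 1↦3, 2↦0}  →  V:4 E:4  edges: 0-q->2 0-p->3 1-p->2 2-r->2
final graph: no rule applies after step 4
NF nodes: {0:B, 1:A, 2:A, 3:A}

Answer: 4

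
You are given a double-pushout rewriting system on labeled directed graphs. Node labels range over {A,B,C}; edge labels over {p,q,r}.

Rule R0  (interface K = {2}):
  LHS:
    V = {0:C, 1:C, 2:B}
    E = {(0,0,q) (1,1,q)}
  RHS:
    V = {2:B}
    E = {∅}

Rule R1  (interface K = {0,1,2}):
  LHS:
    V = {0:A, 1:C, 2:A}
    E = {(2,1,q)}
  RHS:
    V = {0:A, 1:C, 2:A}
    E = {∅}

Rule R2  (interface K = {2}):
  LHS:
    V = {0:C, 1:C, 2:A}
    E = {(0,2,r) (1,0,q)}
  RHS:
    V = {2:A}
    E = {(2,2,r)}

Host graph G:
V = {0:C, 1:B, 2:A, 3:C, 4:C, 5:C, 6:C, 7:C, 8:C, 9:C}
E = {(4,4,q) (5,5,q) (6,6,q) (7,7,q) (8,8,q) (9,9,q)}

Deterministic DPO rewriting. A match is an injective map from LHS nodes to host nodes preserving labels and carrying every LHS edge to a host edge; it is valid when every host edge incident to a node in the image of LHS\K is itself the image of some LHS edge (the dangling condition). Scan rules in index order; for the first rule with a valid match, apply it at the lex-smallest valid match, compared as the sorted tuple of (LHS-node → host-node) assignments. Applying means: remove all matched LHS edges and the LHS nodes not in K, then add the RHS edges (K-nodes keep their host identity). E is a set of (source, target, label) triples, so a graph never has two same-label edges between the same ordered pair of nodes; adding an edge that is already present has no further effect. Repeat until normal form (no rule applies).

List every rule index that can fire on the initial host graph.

Answer: [R0]

Derivation:
R0: 30 valid matches — {0↦4, 1↦5, 2↦1}, {0↦4, 1↦6, 2↦1}, {0↦4, 1↦7, 2↦1} (+27 more)
R1: no valid match — LHS pattern not found
R2: no valid match — LHS pattern not found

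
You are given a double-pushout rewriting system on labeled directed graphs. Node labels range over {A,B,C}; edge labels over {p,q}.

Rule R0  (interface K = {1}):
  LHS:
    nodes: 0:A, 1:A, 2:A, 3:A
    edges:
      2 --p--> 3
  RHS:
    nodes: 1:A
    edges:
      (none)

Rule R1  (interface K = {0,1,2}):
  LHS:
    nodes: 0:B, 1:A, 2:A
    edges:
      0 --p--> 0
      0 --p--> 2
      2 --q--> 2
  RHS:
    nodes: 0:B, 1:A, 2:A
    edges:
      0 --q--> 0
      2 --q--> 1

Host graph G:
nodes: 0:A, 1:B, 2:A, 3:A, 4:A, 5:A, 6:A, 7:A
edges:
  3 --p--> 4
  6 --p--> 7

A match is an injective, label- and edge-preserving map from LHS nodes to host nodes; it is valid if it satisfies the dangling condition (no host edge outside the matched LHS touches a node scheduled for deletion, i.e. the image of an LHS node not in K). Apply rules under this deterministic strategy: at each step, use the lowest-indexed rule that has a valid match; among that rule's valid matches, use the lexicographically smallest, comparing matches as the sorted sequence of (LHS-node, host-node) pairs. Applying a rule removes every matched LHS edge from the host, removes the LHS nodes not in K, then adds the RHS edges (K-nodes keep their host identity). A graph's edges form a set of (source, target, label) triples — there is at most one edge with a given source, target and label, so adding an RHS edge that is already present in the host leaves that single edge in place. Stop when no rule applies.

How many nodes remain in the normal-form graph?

Answer: 2

Derivation:
initial: |V|=8 |E|=2  E = 3-p->4 6-p->7
step 1: apply R0 at {0↦0, 1↦2, 2↦3, 3↦4}  → |V|=5 |E|=1  E = 6-p->7
step 2: apply R0 at {0↦2, 1↦5, 2↦6, 3↦7}  → |V|=2 |E|=0  E = ∅
final graph: no rule applies after step 2
NF nodes: {1:B, 5:A}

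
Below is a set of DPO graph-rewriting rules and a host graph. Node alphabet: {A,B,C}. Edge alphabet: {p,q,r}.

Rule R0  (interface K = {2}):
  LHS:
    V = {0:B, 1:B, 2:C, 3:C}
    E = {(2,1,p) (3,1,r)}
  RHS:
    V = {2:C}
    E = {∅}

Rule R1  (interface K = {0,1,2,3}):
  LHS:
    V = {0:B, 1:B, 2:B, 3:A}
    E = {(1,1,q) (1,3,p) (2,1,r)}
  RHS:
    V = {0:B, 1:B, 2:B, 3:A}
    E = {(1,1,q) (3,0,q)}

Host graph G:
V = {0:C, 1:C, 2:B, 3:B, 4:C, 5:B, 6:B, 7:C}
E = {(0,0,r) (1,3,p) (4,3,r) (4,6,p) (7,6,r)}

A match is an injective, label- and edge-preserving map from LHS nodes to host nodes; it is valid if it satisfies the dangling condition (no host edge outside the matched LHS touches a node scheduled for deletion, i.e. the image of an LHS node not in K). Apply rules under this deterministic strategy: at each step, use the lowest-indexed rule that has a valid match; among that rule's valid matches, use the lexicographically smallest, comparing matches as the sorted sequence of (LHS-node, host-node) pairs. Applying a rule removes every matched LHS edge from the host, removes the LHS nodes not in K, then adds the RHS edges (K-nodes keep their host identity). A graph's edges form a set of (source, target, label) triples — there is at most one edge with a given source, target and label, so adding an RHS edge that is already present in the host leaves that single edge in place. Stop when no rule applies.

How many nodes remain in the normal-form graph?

initial: |V|=8 |E|=5  E = 0-r->0 1-p->3 4-r->3 4-p->6 7-r->6
step 1: apply R0 at {0↦2, 1↦6, 2↦4, 3↦7}  → |V|=5 |E|=3  E = 0-r->0 1-p->3 4-r->3
step 2: apply R0 at {0↦5, 1↦3, 2↦1, 3↦4}  → |V|=2 |E|=1  E = 0-r->0
final graph: no rule applies after step 2
NF nodes: {0:C, 1:C}

Answer: 2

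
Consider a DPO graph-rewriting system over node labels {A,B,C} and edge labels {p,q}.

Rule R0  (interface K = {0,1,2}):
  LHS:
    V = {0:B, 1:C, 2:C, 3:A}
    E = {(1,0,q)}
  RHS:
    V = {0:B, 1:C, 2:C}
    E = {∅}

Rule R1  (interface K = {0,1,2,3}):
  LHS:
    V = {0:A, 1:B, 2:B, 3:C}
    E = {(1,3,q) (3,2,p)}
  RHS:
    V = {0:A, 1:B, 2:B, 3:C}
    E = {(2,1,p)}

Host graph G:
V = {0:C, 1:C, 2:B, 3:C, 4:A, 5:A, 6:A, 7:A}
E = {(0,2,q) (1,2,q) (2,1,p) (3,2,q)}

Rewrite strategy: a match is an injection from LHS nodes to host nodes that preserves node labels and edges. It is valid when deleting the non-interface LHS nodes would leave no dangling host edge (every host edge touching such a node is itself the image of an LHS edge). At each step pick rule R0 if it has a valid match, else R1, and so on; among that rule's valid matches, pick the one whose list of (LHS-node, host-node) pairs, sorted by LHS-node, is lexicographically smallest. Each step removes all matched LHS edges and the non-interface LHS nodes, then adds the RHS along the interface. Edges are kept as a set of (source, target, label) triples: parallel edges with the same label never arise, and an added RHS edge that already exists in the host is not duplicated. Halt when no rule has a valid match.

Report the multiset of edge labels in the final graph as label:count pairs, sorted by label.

start.  V:8 E:4  edges: 0-q->2 1-q->2 2-p->1 3-q->2
1. fire R0 via {0↦2, 1↦0, 2↦1, 3↦4}  →  V:7 E:3  edges: 1-q->2 2-p->1 3-q->2
2. fire R0 via {0↦2, 1↦1, 2↦0, 3↦5}  →  V:6 E:2  edges: 2-p->1 3-q->2
3. fire R0 via {0↦2, 1↦3, 2↦0, 3↦6}  →  V:5 E:1  edges: 2-p->1
halt: no rule applies after step 3
NF edges: [(2, 1, 'p')]

Answer: p:1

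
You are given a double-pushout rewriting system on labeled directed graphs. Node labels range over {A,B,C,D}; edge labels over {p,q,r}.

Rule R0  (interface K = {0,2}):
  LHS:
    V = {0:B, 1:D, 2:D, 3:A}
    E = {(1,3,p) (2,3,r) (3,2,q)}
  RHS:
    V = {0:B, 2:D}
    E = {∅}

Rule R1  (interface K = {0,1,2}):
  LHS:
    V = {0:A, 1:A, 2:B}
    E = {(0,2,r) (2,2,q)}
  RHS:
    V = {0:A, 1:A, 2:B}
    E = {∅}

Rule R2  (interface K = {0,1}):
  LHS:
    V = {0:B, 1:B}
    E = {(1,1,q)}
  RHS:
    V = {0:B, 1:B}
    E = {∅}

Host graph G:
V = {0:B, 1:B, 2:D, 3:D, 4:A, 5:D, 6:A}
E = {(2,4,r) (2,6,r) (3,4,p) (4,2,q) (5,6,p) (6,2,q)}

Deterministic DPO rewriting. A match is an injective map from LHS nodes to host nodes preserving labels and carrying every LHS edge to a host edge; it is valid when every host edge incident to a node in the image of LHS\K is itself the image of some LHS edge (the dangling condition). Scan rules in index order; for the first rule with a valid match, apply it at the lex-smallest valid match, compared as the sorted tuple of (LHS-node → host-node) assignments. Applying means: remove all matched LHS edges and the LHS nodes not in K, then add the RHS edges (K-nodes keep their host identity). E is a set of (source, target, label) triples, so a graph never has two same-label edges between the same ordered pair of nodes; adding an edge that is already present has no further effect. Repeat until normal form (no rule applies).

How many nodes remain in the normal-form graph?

Answer: 3

Derivation:
start.  V:7 E:6  edges: 2-r->4 2-r->6 3-p->4 4-q->2 5-p->6 6-q->2
1. fire R0 via {0↦0, 1↦3, 2↦2, 3↦4}  →  V:5 E:3  edges: 2-r->6 5-p->6 6-q->2
2. fire R0 via {0↦0, 1↦5, 2↦2, 3↦6}  →  V:3 E:0  edges: ∅
final graph: no rule applies after step 2
NF nodes: {0:B, 1:B, 2:D}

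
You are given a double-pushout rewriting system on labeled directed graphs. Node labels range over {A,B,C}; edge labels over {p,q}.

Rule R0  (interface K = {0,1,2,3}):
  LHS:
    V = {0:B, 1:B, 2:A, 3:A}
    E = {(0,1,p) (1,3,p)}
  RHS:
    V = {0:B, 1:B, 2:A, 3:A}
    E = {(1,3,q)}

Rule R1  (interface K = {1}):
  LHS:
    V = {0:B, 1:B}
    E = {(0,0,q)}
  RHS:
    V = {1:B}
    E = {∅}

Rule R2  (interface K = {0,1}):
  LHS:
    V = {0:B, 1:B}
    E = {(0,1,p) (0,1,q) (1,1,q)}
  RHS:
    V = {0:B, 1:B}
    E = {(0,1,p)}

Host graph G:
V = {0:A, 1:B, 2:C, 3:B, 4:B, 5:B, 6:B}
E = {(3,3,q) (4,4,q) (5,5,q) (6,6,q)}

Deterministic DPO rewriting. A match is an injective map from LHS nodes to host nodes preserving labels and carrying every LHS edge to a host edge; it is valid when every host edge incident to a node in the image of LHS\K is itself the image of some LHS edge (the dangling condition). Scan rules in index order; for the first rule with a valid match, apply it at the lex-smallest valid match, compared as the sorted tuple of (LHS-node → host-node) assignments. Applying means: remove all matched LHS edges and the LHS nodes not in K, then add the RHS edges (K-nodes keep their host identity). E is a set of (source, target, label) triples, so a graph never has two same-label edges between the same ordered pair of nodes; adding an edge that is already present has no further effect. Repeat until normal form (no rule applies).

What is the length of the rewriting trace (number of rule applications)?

Answer: 4

Rewrite trace:
start.  V:7 E:4  edges: 3-q->3 4-q->4 5-q->5 6-q->6
1. fire R1 via {0↦3, 1↦1}  →  V:6 E:3  edges: 4-q->4 5-q->5 6-q->6
2. fire R1 via {0↦4, 1↦1}  →  V:5 E:2  edges: 5-q->5 6-q->6
3. fire R1 via {0↦5, 1↦1}  →  V:4 E:1  edges: 6-q->6
4. fire R1 via {0↦6, 1↦1}  →  V:3 E:0  edges: ∅
final graph: no rule applies after step 4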